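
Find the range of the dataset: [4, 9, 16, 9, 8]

12

Step 1: Identify the maximum value: max = 16
Step 2: Identify the minimum value: min = 4
Step 3: Range = max - min = 16 - 4 = 12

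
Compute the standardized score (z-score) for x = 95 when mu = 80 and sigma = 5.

3

Step 1: Recall the z-score formula: z = (x - mu) / sigma
Step 2: Substitute values: z = (95 - 80) / 5
Step 3: z = 15 / 5 = 3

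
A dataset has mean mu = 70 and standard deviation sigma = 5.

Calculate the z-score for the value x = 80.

2

Step 1: Recall the z-score formula: z = (x - mu) / sigma
Step 2: Substitute values: z = (80 - 70) / 5
Step 3: z = 10 / 5 = 2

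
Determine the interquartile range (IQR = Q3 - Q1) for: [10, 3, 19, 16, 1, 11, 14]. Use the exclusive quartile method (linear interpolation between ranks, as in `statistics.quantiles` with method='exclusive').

13

Step 1: Sort the data: [1, 3, 10, 11, 14, 16, 19]
Step 2: n = 7
Step 3: Using the exclusive quartile method:
  Q1 = 3
  Q2 (median) = 11
  Q3 = 16
  IQR = Q3 - Q1 = 16 - 3 = 13
Step 4: IQR = 13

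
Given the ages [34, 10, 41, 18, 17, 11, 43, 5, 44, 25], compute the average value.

24.8

Step 1: Sum all values: 34 + 10 + 41 + 18 + 17 + 11 + 43 + 5 + 44 + 25 = 248
Step 2: Count the number of values: n = 10
Step 3: Mean = sum / n = 248 / 10 = 24.8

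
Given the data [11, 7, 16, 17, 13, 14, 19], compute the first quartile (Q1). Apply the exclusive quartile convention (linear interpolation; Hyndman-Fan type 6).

11

Step 1: Sort the data: [7, 11, 13, 14, 16, 17, 19]
Step 2: n = 7
Step 3: Using the exclusive quartile method:
  Q1 = 11
  Q2 (median) = 14
  Q3 = 17
  IQR = Q3 - Q1 = 17 - 11 = 6
Step 4: Q1 = 11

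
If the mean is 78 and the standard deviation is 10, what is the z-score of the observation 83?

0.5

Step 1: Recall the z-score formula: z = (x - mu) / sigma
Step 2: Substitute values: z = (83 - 78) / 10
Step 3: z = 5 / 10 = 0.5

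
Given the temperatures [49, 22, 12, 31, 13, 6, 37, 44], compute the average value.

26.75

Step 1: Sum all values: 49 + 22 + 12 + 31 + 13 + 6 + 37 + 44 = 214
Step 2: Count the number of values: n = 8
Step 3: Mean = sum / n = 214 / 8 = 26.75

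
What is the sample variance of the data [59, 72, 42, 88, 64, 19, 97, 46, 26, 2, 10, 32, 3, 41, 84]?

958.8095

Step 1: Compute the mean: (59 + 72 + 42 + 88 + 64 + 19 + 97 + 46 + 26 + 2 + 10 + 32 + 3 + 41 + 84) / 15 = 45.6667
Step 2: Compute squared deviations from the mean:
  (59 - 45.6667)^2 = 177.7778
  (72 - 45.6667)^2 = 693.4444
  (42 - 45.6667)^2 = 13.4444
  (88 - 45.6667)^2 = 1792.1111
  (64 - 45.6667)^2 = 336.1111
  (19 - 45.6667)^2 = 711.1111
  (97 - 45.6667)^2 = 2635.1111
  (46 - 45.6667)^2 = 0.1111
  (26 - 45.6667)^2 = 386.7778
  (2 - 45.6667)^2 = 1906.7778
  (10 - 45.6667)^2 = 1272.1111
  (32 - 45.6667)^2 = 186.7778
  (3 - 45.6667)^2 = 1820.4444
  (41 - 45.6667)^2 = 21.7778
  (84 - 45.6667)^2 = 1469.4444
Step 3: Sum of squared deviations = 13423.3333
Step 4: Sample variance = 13423.3333 / 14 = 958.8095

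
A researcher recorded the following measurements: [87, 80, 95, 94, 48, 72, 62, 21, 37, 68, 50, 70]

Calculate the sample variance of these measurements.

524.9697

Step 1: Compute the mean: (87 + 80 + 95 + 94 + 48 + 72 + 62 + 21 + 37 + 68 + 50 + 70) / 12 = 65.3333
Step 2: Compute squared deviations from the mean:
  (87 - 65.3333)^2 = 469.4444
  (80 - 65.3333)^2 = 215.1111
  (95 - 65.3333)^2 = 880.1111
  (94 - 65.3333)^2 = 821.7778
  (48 - 65.3333)^2 = 300.4444
  (72 - 65.3333)^2 = 44.4444
  (62 - 65.3333)^2 = 11.1111
  (21 - 65.3333)^2 = 1965.4444
  (37 - 65.3333)^2 = 802.7778
  (68 - 65.3333)^2 = 7.1111
  (50 - 65.3333)^2 = 235.1111
  (70 - 65.3333)^2 = 21.7778
Step 3: Sum of squared deviations = 5774.6667
Step 4: Sample variance = 5774.6667 / 11 = 524.9697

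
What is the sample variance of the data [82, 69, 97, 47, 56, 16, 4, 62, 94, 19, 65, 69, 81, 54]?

813.1044

Step 1: Compute the mean: (82 + 69 + 97 + 47 + 56 + 16 + 4 + 62 + 94 + 19 + 65 + 69 + 81 + 54) / 14 = 58.2143
Step 2: Compute squared deviations from the mean:
  (82 - 58.2143)^2 = 565.7602
  (69 - 58.2143)^2 = 116.3316
  (97 - 58.2143)^2 = 1504.3316
  (47 - 58.2143)^2 = 125.7602
  (56 - 58.2143)^2 = 4.9031
  (16 - 58.2143)^2 = 1782.0459
  (4 - 58.2143)^2 = 2939.1888
  (62 - 58.2143)^2 = 14.3316
  (94 - 58.2143)^2 = 1280.6173
  (19 - 58.2143)^2 = 1537.7602
  (65 - 58.2143)^2 = 46.0459
  (69 - 58.2143)^2 = 116.3316
  (81 - 58.2143)^2 = 519.1888
  (54 - 58.2143)^2 = 17.7602
Step 3: Sum of squared deviations = 10570.3571
Step 4: Sample variance = 10570.3571 / 13 = 813.1044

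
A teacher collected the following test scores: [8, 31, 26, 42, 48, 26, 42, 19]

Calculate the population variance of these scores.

156.1875

Step 1: Compute the mean: (8 + 31 + 26 + 42 + 48 + 26 + 42 + 19) / 8 = 30.25
Step 2: Compute squared deviations from the mean:
  (8 - 30.25)^2 = 495.0625
  (31 - 30.25)^2 = 0.5625
  (26 - 30.25)^2 = 18.0625
  (42 - 30.25)^2 = 138.0625
  (48 - 30.25)^2 = 315.0625
  (26 - 30.25)^2 = 18.0625
  (42 - 30.25)^2 = 138.0625
  (19 - 30.25)^2 = 126.5625
Step 3: Sum of squared deviations = 1249.5
Step 4: Population variance = 1249.5 / 8 = 156.1875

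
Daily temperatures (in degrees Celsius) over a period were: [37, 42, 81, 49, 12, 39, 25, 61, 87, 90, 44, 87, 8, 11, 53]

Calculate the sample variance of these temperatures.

795.4

Step 1: Compute the mean: (37 + 42 + 81 + 49 + 12 + 39 + 25 + 61 + 87 + 90 + 44 + 87 + 8 + 11 + 53) / 15 = 48.4
Step 2: Compute squared deviations from the mean:
  (37 - 48.4)^2 = 129.96
  (42 - 48.4)^2 = 40.96
  (81 - 48.4)^2 = 1062.76
  (49 - 48.4)^2 = 0.36
  (12 - 48.4)^2 = 1324.96
  (39 - 48.4)^2 = 88.36
  (25 - 48.4)^2 = 547.56
  (61 - 48.4)^2 = 158.76
  (87 - 48.4)^2 = 1489.96
  (90 - 48.4)^2 = 1730.56
  (44 - 48.4)^2 = 19.36
  (87 - 48.4)^2 = 1489.96
  (8 - 48.4)^2 = 1632.16
  (11 - 48.4)^2 = 1398.76
  (53 - 48.4)^2 = 21.16
Step 3: Sum of squared deviations = 11135.6
Step 4: Sample variance = 11135.6 / 14 = 795.4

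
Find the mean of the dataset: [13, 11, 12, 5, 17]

11.6

Step 1: Sum all values: 13 + 11 + 12 + 5 + 17 = 58
Step 2: Count the number of values: n = 5
Step 3: Mean = sum / n = 58 / 5 = 11.6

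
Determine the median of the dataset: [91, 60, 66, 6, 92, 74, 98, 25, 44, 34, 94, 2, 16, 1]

52

Step 1: Sort the data in ascending order: [1, 2, 6, 16, 25, 34, 44, 60, 66, 74, 91, 92, 94, 98]
Step 2: The number of values is n = 14.
Step 3: Since n is even, the median is the average of positions 7 and 8:
  Median = (44 + 60) / 2 = 52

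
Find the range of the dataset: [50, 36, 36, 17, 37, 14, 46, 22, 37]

36

Step 1: Identify the maximum value: max = 50
Step 2: Identify the minimum value: min = 14
Step 3: Range = max - min = 50 - 14 = 36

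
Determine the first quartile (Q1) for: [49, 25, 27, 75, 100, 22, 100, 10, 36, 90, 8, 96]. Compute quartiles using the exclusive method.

22.75

Step 1: Sort the data: [8, 10, 22, 25, 27, 36, 49, 75, 90, 96, 100, 100]
Step 2: n = 12
Step 3: Using the exclusive quartile method:
  Q1 = 22.75
  Q2 (median) = 42.5
  Q3 = 94.5
  IQR = Q3 - Q1 = 94.5 - 22.75 = 71.75
Step 4: Q1 = 22.75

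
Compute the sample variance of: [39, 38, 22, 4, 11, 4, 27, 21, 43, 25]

196.7111

Step 1: Compute the mean: (39 + 38 + 22 + 4 + 11 + 4 + 27 + 21 + 43 + 25) / 10 = 23.4
Step 2: Compute squared deviations from the mean:
  (39 - 23.4)^2 = 243.36
  (38 - 23.4)^2 = 213.16
  (22 - 23.4)^2 = 1.96
  (4 - 23.4)^2 = 376.36
  (11 - 23.4)^2 = 153.76
  (4 - 23.4)^2 = 376.36
  (27 - 23.4)^2 = 12.96
  (21 - 23.4)^2 = 5.76
  (43 - 23.4)^2 = 384.16
  (25 - 23.4)^2 = 2.56
Step 3: Sum of squared deviations = 1770.4
Step 4: Sample variance = 1770.4 / 9 = 196.7111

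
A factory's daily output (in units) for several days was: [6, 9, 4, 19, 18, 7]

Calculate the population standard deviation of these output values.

5.8523

Step 1: Compute the mean: 10.5
Step 2: Sum of squared deviations from the mean: 205.5
Step 3: Population variance = 205.5 / 6 = 34.25
Step 4: Standard deviation = sqrt(34.25) = 5.8523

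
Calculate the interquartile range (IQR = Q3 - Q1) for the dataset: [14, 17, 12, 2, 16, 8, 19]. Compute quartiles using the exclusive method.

9

Step 1: Sort the data: [2, 8, 12, 14, 16, 17, 19]
Step 2: n = 7
Step 3: Using the exclusive quartile method:
  Q1 = 8
  Q2 (median) = 14
  Q3 = 17
  IQR = Q3 - Q1 = 17 - 8 = 9
Step 4: IQR = 9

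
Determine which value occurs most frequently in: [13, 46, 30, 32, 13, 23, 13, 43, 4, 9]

13

Step 1: Count the frequency of each value:
  4: appears 1 time(s)
  9: appears 1 time(s)
  13: appears 3 time(s)
  23: appears 1 time(s)
  30: appears 1 time(s)
  32: appears 1 time(s)
  43: appears 1 time(s)
  46: appears 1 time(s)
Step 2: The value 13 appears most frequently (3 times).
Step 3: Mode = 13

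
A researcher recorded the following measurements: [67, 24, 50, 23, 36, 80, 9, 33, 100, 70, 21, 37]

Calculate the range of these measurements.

91

Step 1: Identify the maximum value: max = 100
Step 2: Identify the minimum value: min = 9
Step 3: Range = max - min = 100 - 9 = 91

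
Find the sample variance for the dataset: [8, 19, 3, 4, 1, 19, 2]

61.3333

Step 1: Compute the mean: (8 + 19 + 3 + 4 + 1 + 19 + 2) / 7 = 8
Step 2: Compute squared deviations from the mean:
  (8 - 8)^2 = 0
  (19 - 8)^2 = 121
  (3 - 8)^2 = 25
  (4 - 8)^2 = 16
  (1 - 8)^2 = 49
  (19 - 8)^2 = 121
  (2 - 8)^2 = 36
Step 3: Sum of squared deviations = 368
Step 4: Sample variance = 368 / 6 = 61.3333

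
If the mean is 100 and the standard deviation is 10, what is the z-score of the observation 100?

0

Step 1: Recall the z-score formula: z = (x - mu) / sigma
Step 2: Substitute values: z = (100 - 100) / 10
Step 3: z = 0 / 10 = 0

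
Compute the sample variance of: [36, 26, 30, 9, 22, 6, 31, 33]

123.8393

Step 1: Compute the mean: (36 + 26 + 30 + 9 + 22 + 6 + 31 + 33) / 8 = 24.125
Step 2: Compute squared deviations from the mean:
  (36 - 24.125)^2 = 141.0156
  (26 - 24.125)^2 = 3.5156
  (30 - 24.125)^2 = 34.5156
  (9 - 24.125)^2 = 228.7656
  (22 - 24.125)^2 = 4.5156
  (6 - 24.125)^2 = 328.5156
  (31 - 24.125)^2 = 47.2656
  (33 - 24.125)^2 = 78.7656
Step 3: Sum of squared deviations = 866.875
Step 4: Sample variance = 866.875 / 7 = 123.8393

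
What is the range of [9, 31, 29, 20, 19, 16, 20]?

22

Step 1: Identify the maximum value: max = 31
Step 2: Identify the minimum value: min = 9
Step 3: Range = max - min = 31 - 9 = 22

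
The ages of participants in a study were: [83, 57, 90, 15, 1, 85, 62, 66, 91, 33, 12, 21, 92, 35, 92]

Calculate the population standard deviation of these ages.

32.1614

Step 1: Compute the mean: 55.6667
Step 2: Sum of squared deviations from the mean: 15515.3333
Step 3: Population variance = 15515.3333 / 15 = 1034.3556
Step 4: Standard deviation = sqrt(1034.3556) = 32.1614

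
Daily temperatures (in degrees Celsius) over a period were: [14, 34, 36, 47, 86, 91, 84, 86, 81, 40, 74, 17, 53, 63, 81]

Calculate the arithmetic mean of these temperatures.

59.1333

Step 1: Sum all values: 14 + 34 + 36 + 47 + 86 + 91 + 84 + 86 + 81 + 40 + 74 + 17 + 53 + 63 + 81 = 887
Step 2: Count the number of values: n = 15
Step 3: Mean = sum / n = 887 / 15 = 59.1333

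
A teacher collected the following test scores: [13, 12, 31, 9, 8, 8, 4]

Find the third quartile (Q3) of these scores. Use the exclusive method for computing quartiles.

13

Step 1: Sort the data: [4, 8, 8, 9, 12, 13, 31]
Step 2: n = 7
Step 3: Using the exclusive quartile method:
  Q1 = 8
  Q2 (median) = 9
  Q3 = 13
  IQR = Q3 - Q1 = 13 - 8 = 5
Step 4: Q3 = 13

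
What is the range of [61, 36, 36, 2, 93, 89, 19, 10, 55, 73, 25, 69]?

91

Step 1: Identify the maximum value: max = 93
Step 2: Identify the minimum value: min = 2
Step 3: Range = max - min = 93 - 2 = 91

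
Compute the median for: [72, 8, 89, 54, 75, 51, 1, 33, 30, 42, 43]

43

Step 1: Sort the data in ascending order: [1, 8, 30, 33, 42, 43, 51, 54, 72, 75, 89]
Step 2: The number of values is n = 11.
Step 3: Since n is odd, the median is the middle value at position 6: 43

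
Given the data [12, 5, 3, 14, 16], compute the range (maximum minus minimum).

13

Step 1: Identify the maximum value: max = 16
Step 2: Identify the minimum value: min = 3
Step 3: Range = max - min = 16 - 3 = 13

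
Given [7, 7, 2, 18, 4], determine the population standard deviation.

5.5353

Step 1: Compute the mean: 7.6
Step 2: Sum of squared deviations from the mean: 153.2
Step 3: Population variance = 153.2 / 5 = 30.64
Step 4: Standard deviation = sqrt(30.64) = 5.5353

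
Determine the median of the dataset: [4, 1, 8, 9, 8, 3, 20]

8

Step 1: Sort the data in ascending order: [1, 3, 4, 8, 8, 9, 20]
Step 2: The number of values is n = 7.
Step 3: Since n is odd, the median is the middle value at position 4: 8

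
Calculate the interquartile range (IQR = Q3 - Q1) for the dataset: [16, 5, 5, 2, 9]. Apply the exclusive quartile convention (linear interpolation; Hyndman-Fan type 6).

9

Step 1: Sort the data: [2, 5, 5, 9, 16]
Step 2: n = 5
Step 3: Using the exclusive quartile method:
  Q1 = 3.5
  Q2 (median) = 5
  Q3 = 12.5
  IQR = Q3 - Q1 = 12.5 - 3.5 = 9
Step 4: IQR = 9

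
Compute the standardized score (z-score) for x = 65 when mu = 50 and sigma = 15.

1

Step 1: Recall the z-score formula: z = (x - mu) / sigma
Step 2: Substitute values: z = (65 - 50) / 15
Step 3: z = 15 / 15 = 1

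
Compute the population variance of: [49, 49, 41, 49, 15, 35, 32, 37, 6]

208.6173

Step 1: Compute the mean: (49 + 49 + 41 + 49 + 15 + 35 + 32 + 37 + 6) / 9 = 34.7778
Step 2: Compute squared deviations from the mean:
  (49 - 34.7778)^2 = 202.2716
  (49 - 34.7778)^2 = 202.2716
  (41 - 34.7778)^2 = 38.716
  (49 - 34.7778)^2 = 202.2716
  (15 - 34.7778)^2 = 391.1605
  (35 - 34.7778)^2 = 0.0494
  (32 - 34.7778)^2 = 7.716
  (37 - 34.7778)^2 = 4.9383
  (6 - 34.7778)^2 = 828.1605
Step 3: Sum of squared deviations = 1877.5556
Step 4: Population variance = 1877.5556 / 9 = 208.6173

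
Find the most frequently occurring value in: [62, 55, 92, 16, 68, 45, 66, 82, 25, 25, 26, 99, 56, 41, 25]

25

Step 1: Count the frequency of each value:
  16: appears 1 time(s)
  25: appears 3 time(s)
  26: appears 1 time(s)
  41: appears 1 time(s)
  45: appears 1 time(s)
  55: appears 1 time(s)
  56: appears 1 time(s)
  62: appears 1 time(s)
  66: appears 1 time(s)
  68: appears 1 time(s)
  82: appears 1 time(s)
  92: appears 1 time(s)
  99: appears 1 time(s)
Step 2: The value 25 appears most frequently (3 times).
Step 3: Mode = 25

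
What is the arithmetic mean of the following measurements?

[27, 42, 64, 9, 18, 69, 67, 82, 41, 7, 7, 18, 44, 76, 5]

38.4

Step 1: Sum all values: 27 + 42 + 64 + 9 + 18 + 69 + 67 + 82 + 41 + 7 + 7 + 18 + 44 + 76 + 5 = 576
Step 2: Count the number of values: n = 15
Step 3: Mean = sum / n = 576 / 15 = 38.4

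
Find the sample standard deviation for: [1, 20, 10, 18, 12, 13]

6.7132

Step 1: Compute the mean: 12.3333
Step 2: Sum of squared deviations from the mean: 225.3333
Step 3: Sample variance = 225.3333 / 5 = 45.0667
Step 4: Standard deviation = sqrt(45.0667) = 6.7132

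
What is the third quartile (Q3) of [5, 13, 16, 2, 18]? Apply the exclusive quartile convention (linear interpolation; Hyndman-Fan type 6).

17

Step 1: Sort the data: [2, 5, 13, 16, 18]
Step 2: n = 5
Step 3: Using the exclusive quartile method:
  Q1 = 3.5
  Q2 (median) = 13
  Q3 = 17
  IQR = Q3 - Q1 = 17 - 3.5 = 13.5
Step 4: Q3 = 17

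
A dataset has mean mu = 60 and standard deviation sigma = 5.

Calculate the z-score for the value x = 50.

-2

Step 1: Recall the z-score formula: z = (x - mu) / sigma
Step 2: Substitute values: z = (50 - 60) / 5
Step 3: z = -10 / 5 = -2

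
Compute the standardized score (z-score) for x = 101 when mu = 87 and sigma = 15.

0.9333

Step 1: Recall the z-score formula: z = (x - mu) / sigma
Step 2: Substitute values: z = (101 - 87) / 15
Step 3: z = 14 / 15 = 0.9333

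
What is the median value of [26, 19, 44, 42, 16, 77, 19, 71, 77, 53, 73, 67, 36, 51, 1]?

44

Step 1: Sort the data in ascending order: [1, 16, 19, 19, 26, 36, 42, 44, 51, 53, 67, 71, 73, 77, 77]
Step 2: The number of values is n = 15.
Step 3: Since n is odd, the median is the middle value at position 8: 44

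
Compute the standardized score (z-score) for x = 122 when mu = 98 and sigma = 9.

2.6667

Step 1: Recall the z-score formula: z = (x - mu) / sigma
Step 2: Substitute values: z = (122 - 98) / 9
Step 3: z = 24 / 9 = 2.6667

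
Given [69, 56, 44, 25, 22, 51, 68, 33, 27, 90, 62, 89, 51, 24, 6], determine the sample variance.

627.8857

Step 1: Compute the mean: (69 + 56 + 44 + 25 + 22 + 51 + 68 + 33 + 27 + 90 + 62 + 89 + 51 + 24 + 6) / 15 = 47.8
Step 2: Compute squared deviations from the mean:
  (69 - 47.8)^2 = 449.44
  (56 - 47.8)^2 = 67.24
  (44 - 47.8)^2 = 14.44
  (25 - 47.8)^2 = 519.84
  (22 - 47.8)^2 = 665.64
  (51 - 47.8)^2 = 10.24
  (68 - 47.8)^2 = 408.04
  (33 - 47.8)^2 = 219.04
  (27 - 47.8)^2 = 432.64
  (90 - 47.8)^2 = 1780.84
  (62 - 47.8)^2 = 201.64
  (89 - 47.8)^2 = 1697.44
  (51 - 47.8)^2 = 10.24
  (24 - 47.8)^2 = 566.44
  (6 - 47.8)^2 = 1747.24
Step 3: Sum of squared deviations = 8790.4
Step 4: Sample variance = 8790.4 / 14 = 627.8857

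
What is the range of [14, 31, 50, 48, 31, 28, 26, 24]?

36

Step 1: Identify the maximum value: max = 50
Step 2: Identify the minimum value: min = 14
Step 3: Range = max - min = 50 - 14 = 36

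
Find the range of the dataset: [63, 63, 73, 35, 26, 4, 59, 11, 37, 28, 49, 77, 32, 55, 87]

83

Step 1: Identify the maximum value: max = 87
Step 2: Identify the minimum value: min = 4
Step 3: Range = max - min = 87 - 4 = 83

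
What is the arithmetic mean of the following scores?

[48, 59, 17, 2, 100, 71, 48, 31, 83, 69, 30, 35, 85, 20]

49.8571

Step 1: Sum all values: 48 + 59 + 17 + 2 + 100 + 71 + 48 + 31 + 83 + 69 + 30 + 35 + 85 + 20 = 698
Step 2: Count the number of values: n = 14
Step 3: Mean = sum / n = 698 / 14 = 49.8571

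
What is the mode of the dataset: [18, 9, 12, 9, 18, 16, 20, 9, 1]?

9

Step 1: Count the frequency of each value:
  1: appears 1 time(s)
  9: appears 3 time(s)
  12: appears 1 time(s)
  16: appears 1 time(s)
  18: appears 2 time(s)
  20: appears 1 time(s)
Step 2: The value 9 appears most frequently (3 times).
Step 3: Mode = 9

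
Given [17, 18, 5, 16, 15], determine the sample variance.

27.7

Step 1: Compute the mean: (17 + 18 + 5 + 16 + 15) / 5 = 14.2
Step 2: Compute squared deviations from the mean:
  (17 - 14.2)^2 = 7.84
  (18 - 14.2)^2 = 14.44
  (5 - 14.2)^2 = 84.64
  (16 - 14.2)^2 = 3.24
  (15 - 14.2)^2 = 0.64
Step 3: Sum of squared deviations = 110.8
Step 4: Sample variance = 110.8 / 4 = 27.7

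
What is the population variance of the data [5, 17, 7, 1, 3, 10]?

27.4722

Step 1: Compute the mean: (5 + 17 + 7 + 1 + 3 + 10) / 6 = 7.1667
Step 2: Compute squared deviations from the mean:
  (5 - 7.1667)^2 = 4.6944
  (17 - 7.1667)^2 = 96.6944
  (7 - 7.1667)^2 = 0.0278
  (1 - 7.1667)^2 = 38.0278
  (3 - 7.1667)^2 = 17.3611
  (10 - 7.1667)^2 = 8.0278
Step 3: Sum of squared deviations = 164.8333
Step 4: Population variance = 164.8333 / 6 = 27.4722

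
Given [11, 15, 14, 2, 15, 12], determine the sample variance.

24.3

Step 1: Compute the mean: (11 + 15 + 14 + 2 + 15 + 12) / 6 = 11.5
Step 2: Compute squared deviations from the mean:
  (11 - 11.5)^2 = 0.25
  (15 - 11.5)^2 = 12.25
  (14 - 11.5)^2 = 6.25
  (2 - 11.5)^2 = 90.25
  (15 - 11.5)^2 = 12.25
  (12 - 11.5)^2 = 0.25
Step 3: Sum of squared deviations = 121.5
Step 4: Sample variance = 121.5 / 5 = 24.3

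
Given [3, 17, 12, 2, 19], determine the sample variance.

61.3

Step 1: Compute the mean: (3 + 17 + 12 + 2 + 19) / 5 = 10.6
Step 2: Compute squared deviations from the mean:
  (3 - 10.6)^2 = 57.76
  (17 - 10.6)^2 = 40.96
  (12 - 10.6)^2 = 1.96
  (2 - 10.6)^2 = 73.96
  (19 - 10.6)^2 = 70.56
Step 3: Sum of squared deviations = 245.2
Step 4: Sample variance = 245.2 / 4 = 61.3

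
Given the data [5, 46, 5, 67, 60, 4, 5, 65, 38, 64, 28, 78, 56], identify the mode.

5

Step 1: Count the frequency of each value:
  4: appears 1 time(s)
  5: appears 3 time(s)
  28: appears 1 time(s)
  38: appears 1 time(s)
  46: appears 1 time(s)
  56: appears 1 time(s)
  60: appears 1 time(s)
  64: appears 1 time(s)
  65: appears 1 time(s)
  67: appears 1 time(s)
  78: appears 1 time(s)
Step 2: The value 5 appears most frequently (3 times).
Step 3: Mode = 5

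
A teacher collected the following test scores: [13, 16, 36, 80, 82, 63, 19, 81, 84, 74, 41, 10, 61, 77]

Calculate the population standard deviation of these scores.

27.9044

Step 1: Compute the mean: 52.6429
Step 2: Sum of squared deviations from the mean: 10901.2143
Step 3: Population variance = 10901.2143 / 14 = 778.6582
Step 4: Standard deviation = sqrt(778.6582) = 27.9044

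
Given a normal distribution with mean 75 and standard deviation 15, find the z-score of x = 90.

1

Step 1: Recall the z-score formula: z = (x - mu) / sigma
Step 2: Substitute values: z = (90 - 75) / 15
Step 3: z = 15 / 15 = 1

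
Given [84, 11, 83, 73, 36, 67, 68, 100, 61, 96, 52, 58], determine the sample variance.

630.2045

Step 1: Compute the mean: (84 + 11 + 83 + 73 + 36 + 67 + 68 + 100 + 61 + 96 + 52 + 58) / 12 = 65.75
Step 2: Compute squared deviations from the mean:
  (84 - 65.75)^2 = 333.0625
  (11 - 65.75)^2 = 2997.5625
  (83 - 65.75)^2 = 297.5625
  (73 - 65.75)^2 = 52.5625
  (36 - 65.75)^2 = 885.0625
  (67 - 65.75)^2 = 1.5625
  (68 - 65.75)^2 = 5.0625
  (100 - 65.75)^2 = 1173.0625
  (61 - 65.75)^2 = 22.5625
  (96 - 65.75)^2 = 915.0625
  (52 - 65.75)^2 = 189.0625
  (58 - 65.75)^2 = 60.0625
Step 3: Sum of squared deviations = 6932.25
Step 4: Sample variance = 6932.25 / 11 = 630.2045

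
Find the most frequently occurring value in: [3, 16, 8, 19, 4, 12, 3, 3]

3

Step 1: Count the frequency of each value:
  3: appears 3 time(s)
  4: appears 1 time(s)
  8: appears 1 time(s)
  12: appears 1 time(s)
  16: appears 1 time(s)
  19: appears 1 time(s)
Step 2: The value 3 appears most frequently (3 times).
Step 3: Mode = 3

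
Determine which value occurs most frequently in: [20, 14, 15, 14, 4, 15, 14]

14

Step 1: Count the frequency of each value:
  4: appears 1 time(s)
  14: appears 3 time(s)
  15: appears 2 time(s)
  20: appears 1 time(s)
Step 2: The value 14 appears most frequently (3 times).
Step 3: Mode = 14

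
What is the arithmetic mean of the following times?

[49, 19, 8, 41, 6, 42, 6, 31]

25.25

Step 1: Sum all values: 49 + 19 + 8 + 41 + 6 + 42 + 6 + 31 = 202
Step 2: Count the number of values: n = 8
Step 3: Mean = sum / n = 202 / 8 = 25.25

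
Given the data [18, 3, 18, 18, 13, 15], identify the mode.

18

Step 1: Count the frequency of each value:
  3: appears 1 time(s)
  13: appears 1 time(s)
  15: appears 1 time(s)
  18: appears 3 time(s)
Step 2: The value 18 appears most frequently (3 times).
Step 3: Mode = 18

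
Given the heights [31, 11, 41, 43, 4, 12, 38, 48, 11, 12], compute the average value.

25.1

Step 1: Sum all values: 31 + 11 + 41 + 43 + 4 + 12 + 38 + 48 + 11 + 12 = 251
Step 2: Count the number of values: n = 10
Step 3: Mean = sum / n = 251 / 10 = 25.1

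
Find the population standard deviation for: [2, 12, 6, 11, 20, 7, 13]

5.3833

Step 1: Compute the mean: 10.1429
Step 2: Sum of squared deviations from the mean: 202.8571
Step 3: Population variance = 202.8571 / 7 = 28.9796
Step 4: Standard deviation = sqrt(28.9796) = 5.3833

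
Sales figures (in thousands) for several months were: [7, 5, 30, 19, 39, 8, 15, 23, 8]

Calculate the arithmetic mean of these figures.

17.1111

Step 1: Sum all values: 7 + 5 + 30 + 19 + 39 + 8 + 15 + 23 + 8 = 154
Step 2: Count the number of values: n = 9
Step 3: Mean = sum / n = 154 / 9 = 17.1111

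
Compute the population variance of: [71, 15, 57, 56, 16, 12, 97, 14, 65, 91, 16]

979.3223

Step 1: Compute the mean: (71 + 15 + 57 + 56 + 16 + 12 + 97 + 14 + 65 + 91 + 16) / 11 = 46.3636
Step 2: Compute squared deviations from the mean:
  (71 - 46.3636)^2 = 606.9504
  (15 - 46.3636)^2 = 983.6777
  (57 - 46.3636)^2 = 113.1322
  (56 - 46.3636)^2 = 92.8595
  (16 - 46.3636)^2 = 921.9504
  (12 - 46.3636)^2 = 1180.8595
  (97 - 46.3636)^2 = 2564.0413
  (14 - 46.3636)^2 = 1047.405
  (65 - 46.3636)^2 = 347.314
  (91 - 46.3636)^2 = 1992.405
  (16 - 46.3636)^2 = 921.9504
Step 3: Sum of squared deviations = 10772.5455
Step 4: Population variance = 10772.5455 / 11 = 979.3223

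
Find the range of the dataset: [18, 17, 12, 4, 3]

15

Step 1: Identify the maximum value: max = 18
Step 2: Identify the minimum value: min = 3
Step 3: Range = max - min = 18 - 3 = 15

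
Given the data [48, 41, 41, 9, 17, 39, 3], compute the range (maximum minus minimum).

45

Step 1: Identify the maximum value: max = 48
Step 2: Identify the minimum value: min = 3
Step 3: Range = max - min = 48 - 3 = 45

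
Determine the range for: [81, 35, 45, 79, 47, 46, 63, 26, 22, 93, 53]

71

Step 1: Identify the maximum value: max = 93
Step 2: Identify the minimum value: min = 22
Step 3: Range = max - min = 93 - 22 = 71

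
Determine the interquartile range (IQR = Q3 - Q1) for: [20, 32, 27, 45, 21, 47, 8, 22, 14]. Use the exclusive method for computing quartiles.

21.5

Step 1: Sort the data: [8, 14, 20, 21, 22, 27, 32, 45, 47]
Step 2: n = 9
Step 3: Using the exclusive quartile method:
  Q1 = 17
  Q2 (median) = 22
  Q3 = 38.5
  IQR = Q3 - Q1 = 38.5 - 17 = 21.5
Step 4: IQR = 21.5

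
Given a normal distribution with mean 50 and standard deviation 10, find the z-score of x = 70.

2

Step 1: Recall the z-score formula: z = (x - mu) / sigma
Step 2: Substitute values: z = (70 - 50) / 10
Step 3: z = 20 / 10 = 2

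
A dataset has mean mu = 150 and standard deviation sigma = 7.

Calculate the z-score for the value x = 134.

-2.2857

Step 1: Recall the z-score formula: z = (x - mu) / sigma
Step 2: Substitute values: z = (134 - 150) / 7
Step 3: z = -16 / 7 = -2.2857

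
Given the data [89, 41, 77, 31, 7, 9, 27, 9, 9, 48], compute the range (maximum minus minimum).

82

Step 1: Identify the maximum value: max = 89
Step 2: Identify the minimum value: min = 7
Step 3: Range = max - min = 89 - 7 = 82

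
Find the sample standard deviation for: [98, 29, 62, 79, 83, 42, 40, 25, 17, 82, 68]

27.4475

Step 1: Compute the mean: 56.8182
Step 2: Sum of squared deviations from the mean: 7533.6364
Step 3: Sample variance = 7533.6364 / 10 = 753.3636
Step 4: Standard deviation = sqrt(753.3636) = 27.4475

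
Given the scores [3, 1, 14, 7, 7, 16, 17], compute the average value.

9.2857

Step 1: Sum all values: 3 + 1 + 14 + 7 + 7 + 16 + 17 = 65
Step 2: Count the number of values: n = 7
Step 3: Mean = sum / n = 65 / 7 = 9.2857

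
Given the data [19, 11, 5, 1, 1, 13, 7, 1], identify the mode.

1

Step 1: Count the frequency of each value:
  1: appears 3 time(s)
  5: appears 1 time(s)
  7: appears 1 time(s)
  11: appears 1 time(s)
  13: appears 1 time(s)
  19: appears 1 time(s)
Step 2: The value 1 appears most frequently (3 times).
Step 3: Mode = 1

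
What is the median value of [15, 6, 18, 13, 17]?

15

Step 1: Sort the data in ascending order: [6, 13, 15, 17, 18]
Step 2: The number of values is n = 5.
Step 3: Since n is odd, the median is the middle value at position 3: 15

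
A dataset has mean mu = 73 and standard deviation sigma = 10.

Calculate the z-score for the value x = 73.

0

Step 1: Recall the z-score formula: z = (x - mu) / sigma
Step 2: Substitute values: z = (73 - 73) / 10
Step 3: z = 0 / 10 = 0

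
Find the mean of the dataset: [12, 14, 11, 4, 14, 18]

12.1667

Step 1: Sum all values: 12 + 14 + 11 + 4 + 14 + 18 = 73
Step 2: Count the number of values: n = 6
Step 3: Mean = sum / n = 73 / 6 = 12.1667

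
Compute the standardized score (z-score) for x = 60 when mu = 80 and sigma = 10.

-2

Step 1: Recall the z-score formula: z = (x - mu) / sigma
Step 2: Substitute values: z = (60 - 80) / 10
Step 3: z = -20 / 10 = -2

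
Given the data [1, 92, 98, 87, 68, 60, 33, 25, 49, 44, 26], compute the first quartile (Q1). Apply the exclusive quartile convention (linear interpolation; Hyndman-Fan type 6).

26

Step 1: Sort the data: [1, 25, 26, 33, 44, 49, 60, 68, 87, 92, 98]
Step 2: n = 11
Step 3: Using the exclusive quartile method:
  Q1 = 26
  Q2 (median) = 49
  Q3 = 87
  IQR = Q3 - Q1 = 87 - 26 = 61
Step 4: Q1 = 26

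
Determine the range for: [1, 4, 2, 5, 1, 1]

4

Step 1: Identify the maximum value: max = 5
Step 2: Identify the minimum value: min = 1
Step 3: Range = max - min = 5 - 1 = 4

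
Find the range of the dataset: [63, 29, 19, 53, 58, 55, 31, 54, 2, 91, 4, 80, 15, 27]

89

Step 1: Identify the maximum value: max = 91
Step 2: Identify the minimum value: min = 2
Step 3: Range = max - min = 91 - 2 = 89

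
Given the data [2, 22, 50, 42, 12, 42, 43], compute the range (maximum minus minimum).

48

Step 1: Identify the maximum value: max = 50
Step 2: Identify the minimum value: min = 2
Step 3: Range = max - min = 50 - 2 = 48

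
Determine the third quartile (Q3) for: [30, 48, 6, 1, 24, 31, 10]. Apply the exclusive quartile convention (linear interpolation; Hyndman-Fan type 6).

31

Step 1: Sort the data: [1, 6, 10, 24, 30, 31, 48]
Step 2: n = 7
Step 3: Using the exclusive quartile method:
  Q1 = 6
  Q2 (median) = 24
  Q3 = 31
  IQR = Q3 - Q1 = 31 - 6 = 25
Step 4: Q3 = 31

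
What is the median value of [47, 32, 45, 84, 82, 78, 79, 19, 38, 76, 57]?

57

Step 1: Sort the data in ascending order: [19, 32, 38, 45, 47, 57, 76, 78, 79, 82, 84]
Step 2: The number of values is n = 11.
Step 3: Since n is odd, the median is the middle value at position 6: 57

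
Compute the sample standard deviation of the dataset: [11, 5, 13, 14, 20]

5.4129

Step 1: Compute the mean: 12.6
Step 2: Sum of squared deviations from the mean: 117.2
Step 3: Sample variance = 117.2 / 4 = 29.3
Step 4: Standard deviation = sqrt(29.3) = 5.4129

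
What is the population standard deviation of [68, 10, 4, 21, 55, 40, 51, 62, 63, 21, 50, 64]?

21.7312

Step 1: Compute the mean: 42.4167
Step 2: Sum of squared deviations from the mean: 5666.9167
Step 3: Population variance = 5666.9167 / 12 = 472.2431
Step 4: Standard deviation = sqrt(472.2431) = 21.7312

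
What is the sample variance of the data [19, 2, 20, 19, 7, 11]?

56.4

Step 1: Compute the mean: (19 + 2 + 20 + 19 + 7 + 11) / 6 = 13
Step 2: Compute squared deviations from the mean:
  (19 - 13)^2 = 36
  (2 - 13)^2 = 121
  (20 - 13)^2 = 49
  (19 - 13)^2 = 36
  (7 - 13)^2 = 36
  (11 - 13)^2 = 4
Step 3: Sum of squared deviations = 282
Step 4: Sample variance = 282 / 5 = 56.4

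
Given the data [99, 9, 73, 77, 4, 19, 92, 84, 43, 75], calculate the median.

74

Step 1: Sort the data in ascending order: [4, 9, 19, 43, 73, 75, 77, 84, 92, 99]
Step 2: The number of values is n = 10.
Step 3: Since n is even, the median is the average of positions 5 and 6:
  Median = (73 + 75) / 2 = 74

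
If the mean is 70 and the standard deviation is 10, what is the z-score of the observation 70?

0

Step 1: Recall the z-score formula: z = (x - mu) / sigma
Step 2: Substitute values: z = (70 - 70) / 10
Step 3: z = 0 / 10 = 0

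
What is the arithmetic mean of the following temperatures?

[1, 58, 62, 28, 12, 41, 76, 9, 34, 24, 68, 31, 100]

41.8462

Step 1: Sum all values: 1 + 58 + 62 + 28 + 12 + 41 + 76 + 9 + 34 + 24 + 68 + 31 + 100 = 544
Step 2: Count the number of values: n = 13
Step 3: Mean = sum / n = 544 / 13 = 41.8462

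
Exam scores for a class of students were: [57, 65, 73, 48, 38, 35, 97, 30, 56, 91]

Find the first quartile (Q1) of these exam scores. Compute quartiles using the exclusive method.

37.25

Step 1: Sort the data: [30, 35, 38, 48, 56, 57, 65, 73, 91, 97]
Step 2: n = 10
Step 3: Using the exclusive quartile method:
  Q1 = 37.25
  Q2 (median) = 56.5
  Q3 = 77.5
  IQR = Q3 - Q1 = 77.5 - 37.25 = 40.25
Step 4: Q1 = 37.25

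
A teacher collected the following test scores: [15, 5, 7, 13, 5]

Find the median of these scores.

7

Step 1: Sort the data in ascending order: [5, 5, 7, 13, 15]
Step 2: The number of values is n = 5.
Step 3: Since n is odd, the median is the middle value at position 3: 7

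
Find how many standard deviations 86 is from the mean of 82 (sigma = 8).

0.5

Step 1: Recall the z-score formula: z = (x - mu) / sigma
Step 2: Substitute values: z = (86 - 82) / 8
Step 3: z = 4 / 8 = 0.5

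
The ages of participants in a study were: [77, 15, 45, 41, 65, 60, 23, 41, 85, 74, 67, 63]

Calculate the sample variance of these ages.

472.0606

Step 1: Compute the mean: (77 + 15 + 45 + 41 + 65 + 60 + 23 + 41 + 85 + 74 + 67 + 63) / 12 = 54.6667
Step 2: Compute squared deviations from the mean:
  (77 - 54.6667)^2 = 498.7778
  (15 - 54.6667)^2 = 1573.4444
  (45 - 54.6667)^2 = 93.4444
  (41 - 54.6667)^2 = 186.7778
  (65 - 54.6667)^2 = 106.7778
  (60 - 54.6667)^2 = 28.4444
  (23 - 54.6667)^2 = 1002.7778
  (41 - 54.6667)^2 = 186.7778
  (85 - 54.6667)^2 = 920.1111
  (74 - 54.6667)^2 = 373.7778
  (67 - 54.6667)^2 = 152.1111
  (63 - 54.6667)^2 = 69.4444
Step 3: Sum of squared deviations = 5192.6667
Step 4: Sample variance = 5192.6667 / 11 = 472.0606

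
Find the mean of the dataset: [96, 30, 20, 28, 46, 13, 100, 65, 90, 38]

52.6

Step 1: Sum all values: 96 + 30 + 20 + 28 + 46 + 13 + 100 + 65 + 90 + 38 = 526
Step 2: Count the number of values: n = 10
Step 3: Mean = sum / n = 526 / 10 = 52.6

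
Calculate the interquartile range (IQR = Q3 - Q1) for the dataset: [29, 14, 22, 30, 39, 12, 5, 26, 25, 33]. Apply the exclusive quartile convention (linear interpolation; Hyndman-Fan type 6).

17.25

Step 1: Sort the data: [5, 12, 14, 22, 25, 26, 29, 30, 33, 39]
Step 2: n = 10
Step 3: Using the exclusive quartile method:
  Q1 = 13.5
  Q2 (median) = 25.5
  Q3 = 30.75
  IQR = Q3 - Q1 = 30.75 - 13.5 = 17.25
Step 4: IQR = 17.25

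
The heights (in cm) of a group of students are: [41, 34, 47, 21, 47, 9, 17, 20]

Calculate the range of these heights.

38

Step 1: Identify the maximum value: max = 47
Step 2: Identify the minimum value: min = 9
Step 3: Range = max - min = 47 - 9 = 38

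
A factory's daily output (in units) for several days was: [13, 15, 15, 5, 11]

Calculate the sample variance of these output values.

17.2

Step 1: Compute the mean: (13 + 15 + 15 + 5 + 11) / 5 = 11.8
Step 2: Compute squared deviations from the mean:
  (13 - 11.8)^2 = 1.44
  (15 - 11.8)^2 = 10.24
  (15 - 11.8)^2 = 10.24
  (5 - 11.8)^2 = 46.24
  (11 - 11.8)^2 = 0.64
Step 3: Sum of squared deviations = 68.8
Step 4: Sample variance = 68.8 / 4 = 17.2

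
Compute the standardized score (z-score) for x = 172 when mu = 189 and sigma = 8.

-2.125

Step 1: Recall the z-score formula: z = (x - mu) / sigma
Step 2: Substitute values: z = (172 - 189) / 8
Step 3: z = -17 / 8 = -2.125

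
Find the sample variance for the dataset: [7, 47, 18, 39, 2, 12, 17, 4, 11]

242.2778

Step 1: Compute the mean: (7 + 47 + 18 + 39 + 2 + 12 + 17 + 4 + 11) / 9 = 17.4444
Step 2: Compute squared deviations from the mean:
  (7 - 17.4444)^2 = 109.0864
  (47 - 17.4444)^2 = 873.5309
  (18 - 17.4444)^2 = 0.3086
  (39 - 17.4444)^2 = 464.642
  (2 - 17.4444)^2 = 238.5309
  (12 - 17.4444)^2 = 29.642
  (17 - 17.4444)^2 = 0.1975
  (4 - 17.4444)^2 = 180.7531
  (11 - 17.4444)^2 = 41.5309
Step 3: Sum of squared deviations = 1938.2222
Step 4: Sample variance = 1938.2222 / 8 = 242.2778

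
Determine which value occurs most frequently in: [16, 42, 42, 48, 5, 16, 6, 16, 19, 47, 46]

16

Step 1: Count the frequency of each value:
  5: appears 1 time(s)
  6: appears 1 time(s)
  16: appears 3 time(s)
  19: appears 1 time(s)
  42: appears 2 time(s)
  46: appears 1 time(s)
  47: appears 1 time(s)
  48: appears 1 time(s)
Step 2: The value 16 appears most frequently (3 times).
Step 3: Mode = 16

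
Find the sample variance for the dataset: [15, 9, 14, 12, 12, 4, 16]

16.9048

Step 1: Compute the mean: (15 + 9 + 14 + 12 + 12 + 4 + 16) / 7 = 11.7143
Step 2: Compute squared deviations from the mean:
  (15 - 11.7143)^2 = 10.7959
  (9 - 11.7143)^2 = 7.3673
  (14 - 11.7143)^2 = 5.2245
  (12 - 11.7143)^2 = 0.0816
  (12 - 11.7143)^2 = 0.0816
  (4 - 11.7143)^2 = 59.5102
  (16 - 11.7143)^2 = 18.3673
Step 3: Sum of squared deviations = 101.4286
Step 4: Sample variance = 101.4286 / 6 = 16.9048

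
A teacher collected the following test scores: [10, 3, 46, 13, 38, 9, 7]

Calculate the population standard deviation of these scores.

15.5839

Step 1: Compute the mean: 18
Step 2: Sum of squared deviations from the mean: 1700
Step 3: Population variance = 1700 / 7 = 242.8571
Step 4: Standard deviation = sqrt(242.8571) = 15.5839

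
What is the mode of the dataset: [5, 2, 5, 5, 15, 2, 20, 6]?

5

Step 1: Count the frequency of each value:
  2: appears 2 time(s)
  5: appears 3 time(s)
  6: appears 1 time(s)
  15: appears 1 time(s)
  20: appears 1 time(s)
Step 2: The value 5 appears most frequently (3 times).
Step 3: Mode = 5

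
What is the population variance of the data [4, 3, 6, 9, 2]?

6.16

Step 1: Compute the mean: (4 + 3 + 6 + 9 + 2) / 5 = 4.8
Step 2: Compute squared deviations from the mean:
  (4 - 4.8)^2 = 0.64
  (3 - 4.8)^2 = 3.24
  (6 - 4.8)^2 = 1.44
  (9 - 4.8)^2 = 17.64
  (2 - 4.8)^2 = 7.84
Step 3: Sum of squared deviations = 30.8
Step 4: Population variance = 30.8 / 5 = 6.16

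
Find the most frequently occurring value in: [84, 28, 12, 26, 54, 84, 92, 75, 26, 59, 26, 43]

26

Step 1: Count the frequency of each value:
  12: appears 1 time(s)
  26: appears 3 time(s)
  28: appears 1 time(s)
  43: appears 1 time(s)
  54: appears 1 time(s)
  59: appears 1 time(s)
  75: appears 1 time(s)
  84: appears 2 time(s)
  92: appears 1 time(s)
Step 2: The value 26 appears most frequently (3 times).
Step 3: Mode = 26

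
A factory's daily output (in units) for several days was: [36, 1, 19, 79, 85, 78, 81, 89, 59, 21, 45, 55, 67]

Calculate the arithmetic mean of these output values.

55

Step 1: Sum all values: 36 + 1 + 19 + 79 + 85 + 78 + 81 + 89 + 59 + 21 + 45 + 55 + 67 = 715
Step 2: Count the number of values: n = 13
Step 3: Mean = sum / n = 715 / 13 = 55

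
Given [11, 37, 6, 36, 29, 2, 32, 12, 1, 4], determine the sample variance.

218

Step 1: Compute the mean: (11 + 37 + 6 + 36 + 29 + 2 + 32 + 12 + 1 + 4) / 10 = 17
Step 2: Compute squared deviations from the mean:
  (11 - 17)^2 = 36
  (37 - 17)^2 = 400
  (6 - 17)^2 = 121
  (36 - 17)^2 = 361
  (29 - 17)^2 = 144
  (2 - 17)^2 = 225
  (32 - 17)^2 = 225
  (12 - 17)^2 = 25
  (1 - 17)^2 = 256
  (4 - 17)^2 = 169
Step 3: Sum of squared deviations = 1962
Step 4: Sample variance = 1962 / 9 = 218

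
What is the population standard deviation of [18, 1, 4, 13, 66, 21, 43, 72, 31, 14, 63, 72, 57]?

25.6354

Step 1: Compute the mean: 36.5385
Step 2: Sum of squared deviations from the mean: 8543.2308
Step 3: Population variance = 8543.2308 / 13 = 657.1716
Step 4: Standard deviation = sqrt(657.1716) = 25.6354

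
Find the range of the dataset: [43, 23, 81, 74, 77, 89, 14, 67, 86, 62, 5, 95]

90

Step 1: Identify the maximum value: max = 95
Step 2: Identify the minimum value: min = 5
Step 3: Range = max - min = 95 - 5 = 90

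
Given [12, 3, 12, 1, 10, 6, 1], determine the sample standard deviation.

4.9281

Step 1: Compute the mean: 6.4286
Step 2: Sum of squared deviations from the mean: 145.7143
Step 3: Sample variance = 145.7143 / 6 = 24.2857
Step 4: Standard deviation = sqrt(24.2857) = 4.9281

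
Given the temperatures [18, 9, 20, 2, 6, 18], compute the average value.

12.1667

Step 1: Sum all values: 18 + 9 + 20 + 2 + 6 + 18 = 73
Step 2: Count the number of values: n = 6
Step 3: Mean = sum / n = 73 / 6 = 12.1667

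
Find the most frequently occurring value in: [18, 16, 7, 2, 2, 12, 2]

2

Step 1: Count the frequency of each value:
  2: appears 3 time(s)
  7: appears 1 time(s)
  12: appears 1 time(s)
  16: appears 1 time(s)
  18: appears 1 time(s)
Step 2: The value 2 appears most frequently (3 times).
Step 3: Mode = 2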